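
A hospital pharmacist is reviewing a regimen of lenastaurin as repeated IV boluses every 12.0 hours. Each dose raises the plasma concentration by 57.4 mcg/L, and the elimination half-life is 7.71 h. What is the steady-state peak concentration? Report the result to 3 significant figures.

k = ln 2 / 7.71 = 0.08990 h⁻¹
Fraction remaining after one interval: e^(−kτ) = e^(−0.08990 × 12.0) = 0.3400
R = 1 / (1 − 0.3400) = 1.515
Css,max = 57.4 × 1.515 ≈ 87.0 mcg/L

87.0 mcg/L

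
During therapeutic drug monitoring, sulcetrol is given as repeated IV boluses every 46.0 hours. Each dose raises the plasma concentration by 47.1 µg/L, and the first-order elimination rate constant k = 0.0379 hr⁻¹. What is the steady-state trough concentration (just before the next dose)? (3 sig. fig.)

Fraction remaining after one interval: e^(−kτ) = e^(−0.03790 × 46.0) = 0.1749
R = 1 / (1 − 0.1749) = 1.212
Css,max = 47.1 × 1.212 = 57.09 µg/L
Css,min = Css,max × e^(−kτ) = 57.09 × 0.1749 ≈ 9.99 µg/L

9.99 µg/L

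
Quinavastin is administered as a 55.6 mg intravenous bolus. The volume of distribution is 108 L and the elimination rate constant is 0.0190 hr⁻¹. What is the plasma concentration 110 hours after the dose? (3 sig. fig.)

0.0637 mg/L

C₀ = dose / V = 55.6 / 108 = 0.5148 mg/L
C(t) = C₀ e^(−kt) = 0.5148 × e^(−0.01900 × 110) = 0.5148 × e^(−2.090) = 0.5148 × 0.1237 ≈ 0.0637 mg/L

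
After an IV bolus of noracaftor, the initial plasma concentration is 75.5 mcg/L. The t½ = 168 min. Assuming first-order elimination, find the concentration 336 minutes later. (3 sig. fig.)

18.9 mcg/L

k = ln 2 / 168 = 0.004126 min⁻¹
336 min is 2.000 half-lives, so C = 75.5 × (1/2)^2.000 = 75.5 × 0.2500 ≈ 18.9 mcg/L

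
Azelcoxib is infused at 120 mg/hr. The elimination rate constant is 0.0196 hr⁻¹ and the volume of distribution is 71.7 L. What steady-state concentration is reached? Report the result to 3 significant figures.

85.4 µg/mL

CL = k · V = 0.0196 × 71.7 = 1.405 L/hr
Css = rate / CL = 120 / 1.405 ≈ 85.4 µg/mL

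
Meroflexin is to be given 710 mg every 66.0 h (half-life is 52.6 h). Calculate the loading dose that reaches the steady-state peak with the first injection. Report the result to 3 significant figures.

k = ln 2 / 52.6 = 0.01318 h⁻¹
Accumulation ratio R = 1 / (1 − e^(−kτ)) = 1 / (1 − e^(−0.01318×66.0)) = 1 / (1 − 0.4191) = 1.721
Loading dose = maintenance dose × R = 710 × 1.721 ≈ 1220 mg

1220 mg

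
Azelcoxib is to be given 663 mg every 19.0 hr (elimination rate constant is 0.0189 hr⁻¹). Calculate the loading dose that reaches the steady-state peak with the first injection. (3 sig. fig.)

2200 mg

Accumulation ratio R = 1 / (1 − e^(−kτ)) = 1 / (1 − e^(−0.01890×19.0)) = 1 / (1 − 0.6983) = 3.315
Loading dose = maintenance dose × R = 663 × 3.315 ≈ 2200 mg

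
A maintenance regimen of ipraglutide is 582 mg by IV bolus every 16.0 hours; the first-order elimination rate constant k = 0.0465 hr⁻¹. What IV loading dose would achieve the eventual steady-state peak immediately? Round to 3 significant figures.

1110 mg

Accumulation ratio R = 1 / (1 − e^(−kτ)) = 1 / (1 − e^(−0.04650×16.0)) = 1 / (1 − 0.4752) = 1.906
Loading dose = maintenance dose × R = 582 × 1.906 ≈ 1110 mg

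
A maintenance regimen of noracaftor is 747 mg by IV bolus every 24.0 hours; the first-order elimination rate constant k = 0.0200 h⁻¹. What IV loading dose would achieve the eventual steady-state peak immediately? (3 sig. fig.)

Accumulation ratio R = 1 / (1 − e^(−kτ)) = 1 / (1 − e^(−0.02000×24.0)) = 1 / (1 − 0.6188) = 2.623
Loading dose = maintenance dose × R = 747 × 2.623 ≈ 1960 mg

1960 mg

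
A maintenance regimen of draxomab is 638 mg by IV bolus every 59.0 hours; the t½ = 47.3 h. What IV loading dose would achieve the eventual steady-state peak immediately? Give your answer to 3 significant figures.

k = ln 2 / 47.3 = 0.01465 h⁻¹
Accumulation ratio R = 1 / (1 − e^(−kτ)) = 1 / (1 − e^(−0.01465×59.0)) = 1 / (1 − 0.4212) = 1.728
Loading dose = maintenance dose × R = 638 × 1.728 ≈ 1100 mg

1100 mg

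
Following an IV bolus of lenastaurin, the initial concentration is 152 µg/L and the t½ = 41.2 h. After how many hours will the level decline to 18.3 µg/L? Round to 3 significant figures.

k = ln 2 / 41.2 = 0.01682 h⁻¹
C(t) = C₀ e^(−kt)  ⇒  t = ln(C₀/C) / k
t = ln(152/18.3) / 0.01682 = 2.117 / 0.01682 ≈ 126 hours

126 hours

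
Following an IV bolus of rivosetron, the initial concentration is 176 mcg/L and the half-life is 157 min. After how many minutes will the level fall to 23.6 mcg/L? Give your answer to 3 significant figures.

455 minutes

k = ln 2 / 157 = 0.004415 min⁻¹
C(t) = C₀ e^(−kt)  ⇒  t = ln(C₀/C) / k
t = ln(176/23.6) / 0.004415 = 2.009 / 0.004415 ≈ 455 minutes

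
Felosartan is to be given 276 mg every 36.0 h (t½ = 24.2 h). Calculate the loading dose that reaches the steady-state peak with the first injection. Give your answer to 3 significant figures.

k = ln 2 / 24.2 = 0.02864 h⁻¹
Accumulation ratio R = 1 / (1 − e^(−kτ)) = 1 / (1 − e^(−0.02864×36.0)) = 1 / (1 − 0.3566) = 1.554
Loading dose = maintenance dose × R = 276 × 1.554 ≈ 429 mg

429 mg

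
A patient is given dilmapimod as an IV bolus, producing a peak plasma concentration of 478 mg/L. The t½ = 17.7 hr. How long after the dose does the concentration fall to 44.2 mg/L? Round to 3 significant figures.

k = ln 2 / 17.7 = 0.03916 hr⁻¹
C(t) = C₀ e^(−kt)  ⇒  t = ln(C₀/C) / k
t = ln(478/44.2) / 0.03916 = 2.381 / 0.03916 ≈ 60.8 hours

60.8 hours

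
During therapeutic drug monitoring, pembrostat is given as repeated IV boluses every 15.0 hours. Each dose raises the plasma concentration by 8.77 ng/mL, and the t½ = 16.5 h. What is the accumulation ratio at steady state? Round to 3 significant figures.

k = ln 2 / 16.5 = 0.04201 h⁻¹
Fraction remaining after one interval: e^(−kτ) = e^(−0.04201 × 15.0) = 0.5325
R = 1 / (1 − 0.5325) = 1 / 0.4675 ≈ 2.14

2.14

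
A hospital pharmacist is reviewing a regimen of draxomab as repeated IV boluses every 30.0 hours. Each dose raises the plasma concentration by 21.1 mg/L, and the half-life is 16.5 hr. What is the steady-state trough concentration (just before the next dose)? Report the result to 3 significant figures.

8.35 mg/L

k = ln 2 / 16.5 = 0.04201 hr⁻¹
Fraction remaining after one interval: e^(−kτ) = e^(−0.04201 × 30.0) = 0.2836
R = 1 / (1 − 0.2836) = 1.396
Css,max = 21.1 × 1.396 = 29.45 mg/L
Css,min = Css,max × e^(−kτ) = 29.45 × 0.2836 ≈ 8.35 mg/L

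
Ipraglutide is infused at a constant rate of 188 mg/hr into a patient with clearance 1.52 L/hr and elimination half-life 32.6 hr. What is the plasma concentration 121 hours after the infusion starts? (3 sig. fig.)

Css = rate / CL = 188 / 1.52 = 123.7 mg/L
k = ln 2 / 32.6 = 0.02126 hr⁻¹
C(t) = Css (1 − e^(−kt)) = 123.7 × (1 − e^(−2.573)) = 123.7 × 0.9237 ≈ 114 mg/L

114 mg/L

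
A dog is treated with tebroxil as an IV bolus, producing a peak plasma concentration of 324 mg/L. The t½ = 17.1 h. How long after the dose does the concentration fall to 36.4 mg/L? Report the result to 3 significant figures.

k = ln 2 / 17.1 = 0.04053 h⁻¹
C(t) = C₀ e^(−kt)  ⇒  t = ln(C₀/C) / k
t = ln(324/36.4) / 0.04053 = 2.186 / 0.04053 ≈ 53.9 hours

53.9 hours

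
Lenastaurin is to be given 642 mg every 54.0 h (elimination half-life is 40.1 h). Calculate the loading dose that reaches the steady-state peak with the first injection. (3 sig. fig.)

1060 mg

k = ln 2 / 40.1 = 0.01729 h⁻¹
Accumulation ratio R = 1 / (1 − e^(−kτ)) = 1 / (1 − e^(−0.01729×54.0)) = 1 / (1 − 0.3932) = 1.648
Loading dose = maintenance dose × R = 642 × 1.648 ≈ 1060 mg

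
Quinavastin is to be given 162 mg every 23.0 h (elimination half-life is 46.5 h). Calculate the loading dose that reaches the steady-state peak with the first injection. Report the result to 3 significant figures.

k = ln 2 / 46.5 = 0.01491 h⁻¹
Accumulation ratio R = 1 / (1 − e^(−kτ)) = 1 / (1 − e^(−0.01491×23.0)) = 1 / (1 − 0.7097) = 3.445
Loading dose = maintenance dose × R = 162 × 3.445 ≈ 558 mg

558 mg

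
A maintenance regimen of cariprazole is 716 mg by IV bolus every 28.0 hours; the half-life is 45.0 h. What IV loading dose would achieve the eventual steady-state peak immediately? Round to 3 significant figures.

2040 mg

k = ln 2 / 45.0 = 0.01540 h⁻¹
Accumulation ratio R = 1 / (1 − e^(−kτ)) = 1 / (1 − e^(−0.01540×28.0)) = 1 / (1 − 0.6497) = 2.854
Loading dose = maintenance dose × R = 716 × 2.854 ≈ 2040 mg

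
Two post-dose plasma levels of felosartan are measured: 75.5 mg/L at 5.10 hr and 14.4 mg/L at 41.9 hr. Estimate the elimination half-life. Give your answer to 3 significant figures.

15.4 hours

k = ln(C₁/C₂) / (t₂ − t₁) = ln(75.5/14.4) / (41.9 − 5.10)
  = 1.657 / 36.80 = 0.04502 hr⁻¹
t½ = ln 2 / k = ln 2 / 0.04502 ≈ 15.4 hours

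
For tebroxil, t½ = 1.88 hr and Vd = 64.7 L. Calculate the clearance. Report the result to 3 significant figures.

k = ln 2 / t½ = ln 2 / 1.88 = 0.3687 hr⁻¹
CL = k · V = 0.3687 × 64.7 ≈ 23.9 L/hr

23.9 L/hr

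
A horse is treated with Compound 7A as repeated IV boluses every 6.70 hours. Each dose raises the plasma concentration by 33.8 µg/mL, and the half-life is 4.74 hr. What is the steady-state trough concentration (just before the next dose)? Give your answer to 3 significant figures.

k = ln 2 / 4.74 = 0.1462 hr⁻¹
Fraction remaining after one interval: e^(−kτ) = e^(−0.1462 × 6.70) = 0.3754
R = 1 / (1 − 0.3754) = 1.601
Css,max = 33.8 × 1.601 = 54.11 µg/mL
Css,min = Css,max × e^(−kτ) = 54.11 × 0.3754 ≈ 20.3 µg/mL

20.3 µg/mL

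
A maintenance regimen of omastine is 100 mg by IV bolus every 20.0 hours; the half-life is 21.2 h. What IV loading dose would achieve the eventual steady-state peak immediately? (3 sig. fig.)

k = ln 2 / 21.2 = 0.03270 h⁻¹
Accumulation ratio R = 1 / (1 − e^(−kτ)) = 1 / (1 − e^(−0.03270×20.0)) = 1 / (1 − 0.5200) = 2.083
Loading dose = maintenance dose × R = 100 × 2.083 ≈ 208 mg

208 mg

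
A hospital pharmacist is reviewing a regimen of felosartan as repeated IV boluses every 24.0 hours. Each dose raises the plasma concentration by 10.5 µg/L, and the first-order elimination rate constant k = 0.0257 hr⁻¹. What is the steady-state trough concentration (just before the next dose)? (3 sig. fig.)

12.3 µg/L

Fraction remaining after one interval: e^(−kτ) = e^(−0.02570 × 24.0) = 0.5397
R = 1 / (1 − 0.5397) = 2.172
Css,max = 10.5 × 2.172 = 22.81 µg/L
Css,min = Css,max × e^(−kτ) = 22.81 × 0.5397 ≈ 12.3 µg/L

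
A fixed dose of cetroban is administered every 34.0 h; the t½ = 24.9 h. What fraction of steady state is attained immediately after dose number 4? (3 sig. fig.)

0.977

k = ln 2 / 24.9 = 0.02784 h⁻¹
f_n = 1 − e^(−nkτ) = 1 − e^(−4 × 0.02784 × 34.0) = 1 − e^(−3.786) = 1 − 0.02269 ≈ 0.977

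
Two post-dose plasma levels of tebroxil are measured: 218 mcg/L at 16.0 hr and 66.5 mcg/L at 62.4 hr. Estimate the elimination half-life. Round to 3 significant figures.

27.1 hours

k = ln(C₁/C₂) / (t₂ − t₁) = ln(218/66.5) / (62.4 − 16.0)
  = 1.187 / 46.40 = 0.02559 hr⁻¹
t½ = ln 2 / k = ln 2 / 0.02559 ≈ 27.1 hours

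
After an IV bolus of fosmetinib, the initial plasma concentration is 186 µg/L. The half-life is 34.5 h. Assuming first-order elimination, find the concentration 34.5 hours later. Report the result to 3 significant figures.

93.0 µg/L

k = ln 2 / 34.5 = 0.02009 h⁻¹
C(t) = C₀ e^(−kt) = 186 × e^(−0.02009 × 34.5) = 186 × e^(−0.6931) = 186 × 0.5000 ≈ 93.0 µg/L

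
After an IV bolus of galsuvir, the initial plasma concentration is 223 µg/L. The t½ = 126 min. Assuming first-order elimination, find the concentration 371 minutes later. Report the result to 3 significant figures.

k = ln 2 / 126 = 0.005501 min⁻¹
C(t) = C₀ e^(−kt) = 223 × e^(−0.005501 × 371) = 223 × e^(−2.041) = 223 × 0.1299 ≈ 29.0 µg/L

29.0 µg/L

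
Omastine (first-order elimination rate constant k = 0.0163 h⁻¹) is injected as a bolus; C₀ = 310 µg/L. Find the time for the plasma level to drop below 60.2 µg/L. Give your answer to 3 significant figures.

C(t) = C₀ e^(−kt)  ⇒  t = ln(C₀/C) / k
t = ln(310/60.2) / 0.01630 = 1.639 / 0.01630 ≈ 101 hours

101 hours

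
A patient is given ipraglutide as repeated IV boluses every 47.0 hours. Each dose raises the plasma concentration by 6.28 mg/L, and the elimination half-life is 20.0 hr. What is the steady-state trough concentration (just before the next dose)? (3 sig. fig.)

k = ln 2 / 20.0 = 0.03466 hr⁻¹
Fraction remaining after one interval: e^(−kτ) = e^(−0.03466 × 47.0) = 0.1961
R = 1 / (1 − 0.1961) = 1.244
Css,max = 6.28 × 1.244 = 7.812 mg/L
Css,min = Css,max × e^(−kτ) = 7.812 × 0.1961 ≈ 1.53 mg/L

1.53 mg/L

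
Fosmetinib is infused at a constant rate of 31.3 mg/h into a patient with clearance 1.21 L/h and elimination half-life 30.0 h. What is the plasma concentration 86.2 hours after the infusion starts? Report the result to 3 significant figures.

Css = rate / CL = 31.3 / 1.21 = 25.87 µg/mL
k = ln 2 / 30.0 = 0.02310 h⁻¹
C(t) = Css (1 − e^(−kt)) = 25.87 × (1 − e^(−1.992)) = 25.87 × 0.8635 ≈ 22.3 µg/mL

22.3 µg/mL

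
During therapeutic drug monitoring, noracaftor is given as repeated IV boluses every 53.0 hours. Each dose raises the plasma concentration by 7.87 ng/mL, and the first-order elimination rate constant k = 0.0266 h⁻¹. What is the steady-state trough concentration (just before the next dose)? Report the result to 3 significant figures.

Fraction remaining after one interval: e^(−kτ) = e^(−0.02660 × 53.0) = 0.2442
R = 1 / (1 − 0.2442) = 1.323
Css,max = 7.87 × 1.323 = 10.41 ng/mL
Css,min = Css,max × e^(−kτ) = 10.41 × 0.2442 ≈ 2.54 ng/mL

2.54 ng/mL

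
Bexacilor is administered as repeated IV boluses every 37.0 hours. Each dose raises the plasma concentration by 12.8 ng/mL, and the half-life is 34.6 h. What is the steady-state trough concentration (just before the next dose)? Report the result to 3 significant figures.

11.7 ng/mL

k = ln 2 / 34.6 = 0.02003 h⁻¹
Fraction remaining after one interval: e^(−kτ) = e^(−0.02003 × 37.0) = 0.4765
R = 1 / (1 − 0.4765) = 1.910
Css,max = 12.8 × 1.910 = 24.45 ng/mL
Css,min = Css,max × e^(−kτ) = 24.45 × 0.4765 ≈ 11.7 ng/mL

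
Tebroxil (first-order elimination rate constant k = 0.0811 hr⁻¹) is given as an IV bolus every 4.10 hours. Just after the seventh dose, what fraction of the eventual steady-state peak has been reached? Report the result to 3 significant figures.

0.902

f_n = 1 − e^(−nkτ) = 1 − e^(−7 × 0.08110 × 4.10) = 1 − e^(−2.328) = 1 − 0.09753 ≈ 0.902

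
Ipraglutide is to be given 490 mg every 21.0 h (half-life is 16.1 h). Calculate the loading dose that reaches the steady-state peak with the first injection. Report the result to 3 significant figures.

k = ln 2 / 16.1 = 0.04305 h⁻¹
Accumulation ratio R = 1 / (1 − e^(−kτ)) = 1 / (1 − e^(−0.04305×21.0)) = 1 / (1 − 0.4049) = 1.680
Loading dose = maintenance dose × R = 490 × 1.680 ≈ 823 mg

823 mg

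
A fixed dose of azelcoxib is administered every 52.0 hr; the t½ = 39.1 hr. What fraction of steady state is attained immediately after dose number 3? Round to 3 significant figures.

0.937

k = ln 2 / 39.1 = 0.01773 hr⁻¹
f_n = 1 − e^(−nkτ) = 1 − e^(−3 × 0.01773 × 52.0) = 1 − e^(−2.765) = 1 − 0.06294 ≈ 0.937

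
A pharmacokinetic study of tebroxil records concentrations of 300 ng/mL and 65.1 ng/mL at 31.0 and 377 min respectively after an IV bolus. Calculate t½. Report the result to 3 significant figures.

k = ln(C₁/C₂) / (t₂ − t₁) = ln(300/65.1) / (377 − 31.0)
  = 1.528 / 346.0 = 0.004416 min⁻¹
t½ = ln 2 / k = ln 2 / 0.004416 ≈ 157 minutes

157 minutes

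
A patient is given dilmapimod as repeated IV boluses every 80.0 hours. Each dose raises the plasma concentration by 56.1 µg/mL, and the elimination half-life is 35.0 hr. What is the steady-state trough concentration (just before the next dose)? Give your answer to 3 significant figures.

14.5 µg/mL

k = ln 2 / 35.0 = 0.01980 hr⁻¹
Fraction remaining after one interval: e^(−kτ) = e^(−0.01980 × 80.0) = 0.2051
R = 1 / (1 − 0.2051) = 1.258
Css,max = 56.1 × 1.258 = 70.57 µg/mL
Css,min = Css,max × e^(−kτ) = 70.57 × 0.2051 ≈ 14.5 µg/mL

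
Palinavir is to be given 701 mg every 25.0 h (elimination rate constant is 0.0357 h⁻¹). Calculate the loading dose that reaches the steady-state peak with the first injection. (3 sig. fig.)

1190 mg

Accumulation ratio R = 1 / (1 − e^(−kτ)) = 1 / (1 − e^(−0.03570×25.0)) = 1 / (1 − 0.4096) = 1.694
Loading dose = maintenance dose × R = 701 × 1.694 ≈ 1190 mg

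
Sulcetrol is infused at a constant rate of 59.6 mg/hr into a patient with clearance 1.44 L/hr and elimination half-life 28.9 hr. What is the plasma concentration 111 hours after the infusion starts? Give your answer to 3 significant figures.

38.5 mg/L

Css = rate / CL = 59.6 / 1.44 = 41.39 mg/L
k = ln 2 / 28.9 = 0.02398 hr⁻¹
C(t) = Css (1 − e^(−kt)) = 41.39 × (1 − e^(−2.662)) = 41.39 × 0.9302 ≈ 38.5 mg/L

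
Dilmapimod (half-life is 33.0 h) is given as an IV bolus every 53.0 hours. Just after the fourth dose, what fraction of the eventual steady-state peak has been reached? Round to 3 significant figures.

0.988

k = ln 2 / 33.0 = 0.02100 h⁻¹
f_n = 1 − e^(−nkτ) = 1 − e^(−4 × 0.02100 × 53.0) = 1 − e^(−4.453) = 1 − 0.01164 ≈ 0.988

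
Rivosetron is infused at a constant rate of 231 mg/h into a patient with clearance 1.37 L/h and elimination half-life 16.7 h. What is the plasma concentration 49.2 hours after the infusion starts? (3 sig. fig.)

147 mg/L

Css = rate / CL = 231 / 1.37 = 168.6 mg/L
k = ln 2 / 16.7 = 0.04151 h⁻¹
C(t) = Css (1 − e^(−kt)) = 168.6 × (1 − e^(−2.042)) = 168.6 × 0.8702 ≈ 147 mg/L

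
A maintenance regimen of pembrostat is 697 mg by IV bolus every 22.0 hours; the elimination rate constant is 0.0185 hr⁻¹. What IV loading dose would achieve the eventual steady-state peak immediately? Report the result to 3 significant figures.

Accumulation ratio R = 1 / (1 − e^(−kτ)) = 1 / (1 − e^(−0.01850×22.0)) = 1 / (1 − 0.6656) = 2.991
Loading dose = maintenance dose × R = 697 × 2.991 ≈ 2080 mg

2080 mg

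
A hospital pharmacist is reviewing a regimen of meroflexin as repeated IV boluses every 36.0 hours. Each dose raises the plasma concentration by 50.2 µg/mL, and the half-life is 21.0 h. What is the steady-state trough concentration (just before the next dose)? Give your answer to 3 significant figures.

22.0 µg/mL

k = ln 2 / 21.0 = 0.03301 h⁻¹
Fraction remaining after one interval: e^(−kτ) = e^(−0.03301 × 36.0) = 0.3048
R = 1 / (1 − 0.3048) = 1.438
Css,max = 50.2 × 1.438 = 72.20 µg/mL
Css,min = Css,max × e^(−kτ) = 72.20 × 0.3048 ≈ 22.0 µg/mL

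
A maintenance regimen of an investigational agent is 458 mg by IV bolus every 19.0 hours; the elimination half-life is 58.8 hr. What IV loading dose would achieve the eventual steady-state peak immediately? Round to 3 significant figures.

2280 mg

k = ln 2 / 58.8 = 0.01179 hr⁻¹
Accumulation ratio R = 1 / (1 − e^(−kτ)) = 1 / (1 − e^(−0.01179×19.0)) = 1 / (1 − 0.7993) = 4.983
Loading dose = maintenance dose × R = 458 × 4.983 ≈ 2280 mg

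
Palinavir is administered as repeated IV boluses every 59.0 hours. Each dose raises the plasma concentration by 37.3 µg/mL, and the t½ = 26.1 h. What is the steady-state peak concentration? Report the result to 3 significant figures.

47.1 µg/mL

k = ln 2 / 26.1 = 0.02656 h⁻¹
Fraction remaining after one interval: e^(−kτ) = e^(−0.02656 × 59.0) = 0.2087
R = 1 / (1 − 0.2087) = 1.264
Css,max = 37.3 × 1.264 ≈ 47.1 µg/mL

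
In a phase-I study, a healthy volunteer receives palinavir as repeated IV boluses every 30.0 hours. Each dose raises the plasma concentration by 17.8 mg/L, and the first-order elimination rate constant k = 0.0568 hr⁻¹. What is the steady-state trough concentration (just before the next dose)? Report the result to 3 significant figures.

3.96 mg/L

Fraction remaining after one interval: e^(−kτ) = e^(−0.05680 × 30.0) = 0.1820
R = 1 / (1 − 0.1820) = 1.222
Css,max = 17.8 × 1.222 = 21.76 mg/L
Css,min = Css,max × e^(−kτ) = 21.76 × 0.1820 ≈ 3.96 mg/L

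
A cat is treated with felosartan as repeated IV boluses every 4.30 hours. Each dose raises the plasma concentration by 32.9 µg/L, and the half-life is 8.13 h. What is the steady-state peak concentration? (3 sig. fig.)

k = ln 2 / 8.13 = 0.08526 h⁻¹
Fraction remaining after one interval: e^(−kτ) = e^(−0.08526 × 4.30) = 0.6931
R = 1 / (1 − 0.6931) = 3.258
Css,max = 32.9 × 3.258 ≈ 107 µg/L

107 µg/L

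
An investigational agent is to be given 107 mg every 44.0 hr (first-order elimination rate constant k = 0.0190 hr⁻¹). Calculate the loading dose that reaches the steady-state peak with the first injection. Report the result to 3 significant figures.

189 mg

Accumulation ratio R = 1 / (1 − e^(−kτ)) = 1 / (1 − e^(−0.01900×44.0)) = 1 / (1 − 0.4334) = 1.765
Loading dose = maintenance dose × R = 107 × 1.765 ≈ 189 mg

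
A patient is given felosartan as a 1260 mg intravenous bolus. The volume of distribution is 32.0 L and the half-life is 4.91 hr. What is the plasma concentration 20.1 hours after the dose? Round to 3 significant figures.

2.31 mg/L

C₀ = dose / V = 1260 / 32.0 = 39.38 mg/L
k = ln 2 / 4.91 = 0.1412 hr⁻¹
C(t) = C₀ e^(−kt) = 39.38 × e^(−0.1412 × 20.1) = 39.38 × e^(−2.838) = 39.38 × 0.05857 ≈ 2.31 mg/L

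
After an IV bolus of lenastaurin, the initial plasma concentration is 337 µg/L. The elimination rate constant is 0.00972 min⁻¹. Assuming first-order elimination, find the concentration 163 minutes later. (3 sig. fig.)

69.1 µg/L

C(t) = C₀ e^(−kt) = 337 × e^(−0.009720 × 163) = 337 × e^(−1.584) = 337 × 0.2051 ≈ 69.1 µg/L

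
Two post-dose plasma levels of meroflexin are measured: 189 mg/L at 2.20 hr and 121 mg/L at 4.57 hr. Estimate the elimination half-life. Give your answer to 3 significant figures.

3.68 hours

k = ln(C₁/C₂) / (t₂ − t₁) = ln(189/121) / (4.57 − 2.20)
  = 0.4460 / 2.370 = 0.1882 hr⁻¹
t½ = ln 2 / k = ln 2 / 0.1882 ≈ 3.68 hours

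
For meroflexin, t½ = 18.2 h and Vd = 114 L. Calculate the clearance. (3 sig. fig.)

k = ln 2 / t½ = ln 2 / 18.2 = 0.03809 h⁻¹
CL = k · V = 0.03809 × 114 ≈ 4.34 L/h

4.34 L/h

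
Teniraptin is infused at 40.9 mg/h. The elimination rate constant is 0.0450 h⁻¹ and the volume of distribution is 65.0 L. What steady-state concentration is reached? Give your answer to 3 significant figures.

CL = k · V = 0.0450 × 65.0 = 2.925 L/h
Css = rate / CL = 40.9 / 2.925 ≈ 14.0 µg/mL

14.0 µg/mL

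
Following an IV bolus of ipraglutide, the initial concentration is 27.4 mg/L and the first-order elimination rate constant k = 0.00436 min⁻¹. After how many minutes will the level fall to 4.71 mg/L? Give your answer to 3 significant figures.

C(t) = C₀ e^(−kt)  ⇒  t = ln(C₀/C) / k
t = ln(27.4/4.71) / 0.004360 = 1.761 / 0.004360 ≈ 404 minutes

404 minutes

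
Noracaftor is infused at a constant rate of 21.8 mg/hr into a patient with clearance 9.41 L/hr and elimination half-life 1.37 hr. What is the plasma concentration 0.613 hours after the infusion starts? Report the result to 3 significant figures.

Css = rate / CL = 21.8 / 9.41 = 2.317 mg/L
k = ln 2 / 1.37 = 0.5059 hr⁻¹
C(t) = Css (1 − e^(−kt)) = 2.317 × (1 − e^(−0.3101)) = 2.317 × 0.2667 ≈ 0.618 mg/L

0.618 mg/L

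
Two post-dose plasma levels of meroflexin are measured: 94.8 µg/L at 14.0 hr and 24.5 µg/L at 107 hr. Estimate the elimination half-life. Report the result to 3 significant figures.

k = ln(C₁/C₂) / (t₂ − t₁) = ln(94.8/24.5) / (107 − 14.0)
  = 1.353 / 93.00 = 0.01455 hr⁻¹
t½ = ln 2 / k = ln 2 / 0.01455 ≈ 47.6 hours

47.6 hours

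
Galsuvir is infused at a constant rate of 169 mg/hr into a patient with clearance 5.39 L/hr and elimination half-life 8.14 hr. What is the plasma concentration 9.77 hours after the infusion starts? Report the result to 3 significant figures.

17.7 µg/mL

Css = rate / CL = 169 / 5.39 = 31.35 µg/mL
k = ln 2 / 8.14 = 0.08515 hr⁻¹
C(t) = Css (1 − e^(−kt)) = 31.35 × (1 − e^(−0.8319)) = 31.35 × 0.5648 ≈ 17.7 µg/mL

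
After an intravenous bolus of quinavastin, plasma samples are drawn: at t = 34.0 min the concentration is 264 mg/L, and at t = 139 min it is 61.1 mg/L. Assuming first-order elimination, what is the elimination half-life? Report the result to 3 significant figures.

49.7 minutes

k = ln(C₁/C₂) / (t₂ − t₁) = ln(264/61.1) / (139 − 34.0)
  = 1.463 / 105.0 = 0.01394 min⁻¹
t½ = ln 2 / k = ln 2 / 0.01394 ≈ 49.7 minutes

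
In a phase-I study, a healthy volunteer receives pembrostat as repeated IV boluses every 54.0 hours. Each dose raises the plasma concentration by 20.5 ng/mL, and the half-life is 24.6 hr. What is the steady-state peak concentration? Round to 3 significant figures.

k = ln 2 / 24.6 = 0.02818 hr⁻¹
Fraction remaining after one interval: e^(−kτ) = e^(−0.02818 × 54.0) = 0.2184
R = 1 / (1 − 0.2184) = 1.279
Css,max = 20.5 × 1.279 ≈ 26.2 ng/mL

26.2 ng/mL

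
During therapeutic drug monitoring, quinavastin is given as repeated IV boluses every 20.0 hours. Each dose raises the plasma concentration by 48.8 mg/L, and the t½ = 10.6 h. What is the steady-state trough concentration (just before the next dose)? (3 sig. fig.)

k = ln 2 / 10.6 = 0.06539 h⁻¹
Fraction remaining after one interval: e^(−kτ) = e^(−0.06539 × 20.0) = 0.2704
R = 1 / (1 − 0.2704) = 1.371
Css,max = 48.8 × 1.371 = 66.89 mg/L
Css,min = Css,max × e^(−kτ) = 66.89 × 0.2704 ≈ 18.1 mg/L

18.1 mg/L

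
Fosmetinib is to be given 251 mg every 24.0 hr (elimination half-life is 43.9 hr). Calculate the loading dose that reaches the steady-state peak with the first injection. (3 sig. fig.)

796 mg

k = ln 2 / 43.9 = 0.01579 hr⁻¹
Accumulation ratio R = 1 / (1 − e^(−kτ)) = 1 / (1 − e^(−0.01579×24.0)) = 1 / (1 − 0.6846) = 3.170
Loading dose = maintenance dose × R = 251 × 3.170 ≈ 796 mg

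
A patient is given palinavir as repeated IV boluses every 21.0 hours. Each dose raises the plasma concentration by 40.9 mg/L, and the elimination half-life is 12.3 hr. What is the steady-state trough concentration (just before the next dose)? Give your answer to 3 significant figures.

18.1 mg/L

k = ln 2 / 12.3 = 0.05635 hr⁻¹
Fraction remaining after one interval: e^(−kτ) = e^(−0.05635 × 21.0) = 0.3062
R = 1 / (1 − 0.3062) = 1.441
Css,max = 40.9 × 1.441 = 58.95 mg/L
Css,min = Css,max × e^(−kτ) = 58.95 × 0.3062 ≈ 18.1 mg/L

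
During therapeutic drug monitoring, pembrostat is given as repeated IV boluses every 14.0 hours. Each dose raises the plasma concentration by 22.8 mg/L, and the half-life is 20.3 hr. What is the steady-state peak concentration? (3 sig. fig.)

60.0 mg/L

k = ln 2 / 20.3 = 0.03415 hr⁻¹
Fraction remaining after one interval: e^(−kτ) = e^(−0.03415 × 14.0) = 0.6200
R = 1 / (1 − 0.6200) = 2.632
Css,max = 22.8 × 2.632 ≈ 60.0 mg/L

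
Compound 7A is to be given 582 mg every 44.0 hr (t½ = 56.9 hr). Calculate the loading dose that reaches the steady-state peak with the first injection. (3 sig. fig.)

1400 mg

k = ln 2 / 56.9 = 0.01218 hr⁻¹
Accumulation ratio R = 1 / (1 − e^(−kτ)) = 1 / (1 − e^(−0.01218×44.0)) = 1 / (1 − 0.5851) = 2.410
Loading dose = maintenance dose × R = 582 × 2.410 ≈ 1400 mg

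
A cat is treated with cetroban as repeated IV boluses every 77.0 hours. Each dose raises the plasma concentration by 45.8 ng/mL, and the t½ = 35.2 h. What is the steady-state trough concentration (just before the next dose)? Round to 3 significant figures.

k = ln 2 / 35.2 = 0.01969 h⁻¹
Fraction remaining after one interval: e^(−kτ) = e^(−0.01969 × 77.0) = 0.2195
R = 1 / (1 − 0.2195) = 1.281
Css,max = 45.8 × 1.281 = 58.68 ng/mL
Css,min = Css,max × e^(−kτ) = 58.68 × 0.2195 ≈ 12.9 ng/mL

12.9 ng/mL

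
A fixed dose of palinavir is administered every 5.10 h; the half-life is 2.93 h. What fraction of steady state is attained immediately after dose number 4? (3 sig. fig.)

k = ln 2 / 2.93 = 0.2366 h⁻¹
f_n = 1 − e^(−nkτ) = 1 − e^(−4 × 0.2366 × 5.10) = 1 − e^(−4.826) = 1 − 0.008018 ≈ 0.992

0.992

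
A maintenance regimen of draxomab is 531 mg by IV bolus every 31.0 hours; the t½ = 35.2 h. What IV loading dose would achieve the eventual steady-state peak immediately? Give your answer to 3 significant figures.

1160 mg

k = ln 2 / 35.2 = 0.01969 h⁻¹
Accumulation ratio R = 1 / (1 − e^(−kτ)) = 1 / (1 − e^(−0.01969×31.0)) = 1 / (1 − 0.5431) = 2.189
Loading dose = maintenance dose × R = 531 × 2.189 ≈ 1160 mg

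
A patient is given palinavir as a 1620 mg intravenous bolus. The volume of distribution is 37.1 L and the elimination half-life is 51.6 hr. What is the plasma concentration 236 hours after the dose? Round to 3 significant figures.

1.83 µg/mL

C₀ = dose / V = 1620 / 37.1 = 43.67 µg/mL
k = ln 2 / 51.6 = 0.01343 hr⁻¹
C(t) = C₀ e^(−kt) = 43.67 × e^(−0.01343 × 236) = 43.67 × e^(−3.170) = 43.67 × 0.04199 ≈ 1.83 µg/mL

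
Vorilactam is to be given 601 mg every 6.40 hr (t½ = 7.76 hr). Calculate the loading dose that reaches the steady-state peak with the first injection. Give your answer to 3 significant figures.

1380 mg

k = ln 2 / 7.76 = 0.08932 hr⁻¹
Accumulation ratio R = 1 / (1 − e^(−kτ)) = 1 / (1 − e^(−0.08932×6.40)) = 1 / (1 − 0.5646) = 2.297
Loading dose = maintenance dose × R = 601 × 2.297 ≈ 1380 mg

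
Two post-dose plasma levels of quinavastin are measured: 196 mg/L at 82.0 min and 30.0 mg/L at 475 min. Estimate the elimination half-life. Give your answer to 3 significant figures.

k = ln(C₁/C₂) / (t₂ − t₁) = ln(196/30.0) / (475 − 82.0)
  = 1.877 / 393.0 = 0.004776 min⁻¹
t½ = ln 2 / k = ln 2 / 0.004776 ≈ 145 minutes

145 minutes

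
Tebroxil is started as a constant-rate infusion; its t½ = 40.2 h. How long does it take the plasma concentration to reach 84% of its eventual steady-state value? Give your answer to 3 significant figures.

k = ln 2 / 40.2 = 0.01724 h⁻¹
f = 1 − e^(−kt)  ⇒  t = −ln(1 − f) / k
t = −ln(1 − 0.84) / 0.01724 = 1.833 / 0.01724 ≈ 106 hours

106 hours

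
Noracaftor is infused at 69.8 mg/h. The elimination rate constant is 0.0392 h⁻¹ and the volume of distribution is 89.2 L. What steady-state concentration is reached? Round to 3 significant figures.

CL = k · V = 0.0392 × 89.2 = 3.497 L/h
Css = rate / CL = 69.8 / 3.497 ≈ 20.0 mg/L

20.0 mg/L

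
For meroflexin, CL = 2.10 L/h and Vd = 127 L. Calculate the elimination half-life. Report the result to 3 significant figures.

k = CL / V = 2.10 / 127 = 0.01654 h⁻¹
t½ = ln 2 / k = ln 2 / 0.01654 ≈ 41.9 hours

41.9 hours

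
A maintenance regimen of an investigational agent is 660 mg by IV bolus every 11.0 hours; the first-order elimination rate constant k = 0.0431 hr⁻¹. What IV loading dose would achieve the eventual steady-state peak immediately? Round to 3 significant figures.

Accumulation ratio R = 1 / (1 − e^(−kτ)) = 1 / (1 − e^(−0.04310×11.0)) = 1 / (1 − 0.6224) = 2.649
Loading dose = maintenance dose × R = 660 × 2.649 ≈ 1750 mg

1750 mg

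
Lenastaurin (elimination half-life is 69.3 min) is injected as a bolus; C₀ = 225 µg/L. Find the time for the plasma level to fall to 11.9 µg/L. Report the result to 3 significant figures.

k = ln 2 / 69.3 = 0.01000 min⁻¹
C(t) = C₀ e^(−kt)  ⇒  t = ln(C₀/C) / k
t = ln(225/11.9) / 0.01000 = 2.940 / 0.01000 ≈ 294 minutes

294 minutes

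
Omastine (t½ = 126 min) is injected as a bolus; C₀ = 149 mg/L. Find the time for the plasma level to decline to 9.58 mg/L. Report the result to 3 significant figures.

k = ln 2 / 126 = 0.005501 min⁻¹
C(t) = C₀ e^(−kt)  ⇒  t = ln(C₀/C) / k
t = ln(149/9.58) / 0.005501 = 2.744 / 0.005501 ≈ 499 minutes

499 minutes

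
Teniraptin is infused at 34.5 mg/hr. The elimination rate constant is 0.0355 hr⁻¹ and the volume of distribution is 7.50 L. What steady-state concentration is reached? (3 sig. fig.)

CL = k · V = 0.0355 × 7.50 = 0.2662 L/hr
Css = rate / CL = 34.5 / 0.2662 ≈ 130 µg/mL

130 µg/mL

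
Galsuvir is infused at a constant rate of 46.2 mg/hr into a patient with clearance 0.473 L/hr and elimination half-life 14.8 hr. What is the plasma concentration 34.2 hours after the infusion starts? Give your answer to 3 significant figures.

78.0 mg/L

Css = rate / CL = 46.2 / 0.473 = 97.67 mg/L
k = ln 2 / 14.8 = 0.04683 hr⁻¹
C(t) = Css (1 − e^(−kt)) = 97.67 × (1 − e^(−1.602)) = 97.67 × 0.7985 ≈ 78.0 mg/L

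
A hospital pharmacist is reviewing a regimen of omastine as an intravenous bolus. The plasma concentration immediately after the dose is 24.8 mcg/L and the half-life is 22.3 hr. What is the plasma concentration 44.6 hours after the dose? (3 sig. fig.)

6.20 mcg/L

k = ln 2 / 22.3 = 0.03108 hr⁻¹
44.6 hr is 2.000 half-lives, so C = 24.8 × (1/2)^2.000 = 24.8 × 0.2500 ≈ 6.20 mcg/L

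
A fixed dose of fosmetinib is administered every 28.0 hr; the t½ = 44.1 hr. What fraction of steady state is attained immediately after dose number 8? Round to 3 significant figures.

0.970

k = ln 2 / 44.1 = 0.01572 hr⁻¹
f_n = 1 − e^(−nkτ) = 1 − e^(−8 × 0.01572 × 28.0) = 1 − e^(−3.521) = 1 − 0.02958 ≈ 0.970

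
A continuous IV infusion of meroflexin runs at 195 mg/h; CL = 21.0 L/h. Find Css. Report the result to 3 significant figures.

Css = infusion rate / CL = 195 / 21.0 ≈ 9.29 µg/mL

9.29 µg/mL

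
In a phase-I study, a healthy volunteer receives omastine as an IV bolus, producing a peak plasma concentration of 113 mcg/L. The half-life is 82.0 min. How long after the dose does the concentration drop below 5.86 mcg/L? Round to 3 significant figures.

350 minutes

k = ln 2 / 82.0 = 0.008453 min⁻¹
C(t) = C₀ e^(−kt)  ⇒  t = ln(C₀/C) / k
t = ln(113/5.86) / 0.008453 = 2.959 / 0.008453 ≈ 350 minutes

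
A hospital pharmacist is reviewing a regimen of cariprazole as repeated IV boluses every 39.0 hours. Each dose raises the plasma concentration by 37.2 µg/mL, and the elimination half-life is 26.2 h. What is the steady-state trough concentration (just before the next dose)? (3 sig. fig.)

20.6 µg/mL

k = ln 2 / 26.2 = 0.02646 h⁻¹
Fraction remaining after one interval: e^(−kτ) = e^(−0.02646 × 39.0) = 0.3564
R = 1 / (1 − 0.3564) = 1.554
Css,max = 37.2 × 1.554 = 57.80 µg/mL
Css,min = Css,max × e^(−kτ) = 57.80 × 0.3564 ≈ 20.6 µg/mL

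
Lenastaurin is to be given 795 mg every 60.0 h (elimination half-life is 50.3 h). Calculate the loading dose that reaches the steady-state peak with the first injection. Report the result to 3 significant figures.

k = ln 2 / 50.3 = 0.01378 h⁻¹
Accumulation ratio R = 1 / (1 − e^(−kτ)) = 1 / (1 − e^(−0.01378×60.0)) = 1 / (1 − 0.4374) = 1.778
Loading dose = maintenance dose × R = 795 × 1.778 ≈ 1410 mg

1410 mg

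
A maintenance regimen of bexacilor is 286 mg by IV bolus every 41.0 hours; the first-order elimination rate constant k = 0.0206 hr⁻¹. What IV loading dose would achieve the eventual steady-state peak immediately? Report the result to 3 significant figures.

502 mg

Accumulation ratio R = 1 / (1 − e^(−kτ)) = 1 / (1 − e^(−0.02060×41.0)) = 1 / (1 − 0.4297) = 1.754
Loading dose = maintenance dose × R = 286 × 1.754 ≈ 502 mg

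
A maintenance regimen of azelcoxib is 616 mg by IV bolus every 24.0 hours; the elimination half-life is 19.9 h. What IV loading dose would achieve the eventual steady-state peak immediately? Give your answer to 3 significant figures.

1090 mg

k = ln 2 / 19.9 = 0.03483 h⁻¹
Accumulation ratio R = 1 / (1 − e^(−kτ)) = 1 / (1 − e^(−0.03483×24.0)) = 1 / (1 − 0.4335) = 1.765
Loading dose = maintenance dose × R = 616 × 1.765 ≈ 1090 mg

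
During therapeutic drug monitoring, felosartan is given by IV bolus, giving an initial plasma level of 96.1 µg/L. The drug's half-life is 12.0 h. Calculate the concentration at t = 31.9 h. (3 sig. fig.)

k = ln 2 / 12.0 = 0.05776 h⁻¹
C(t) = C₀ e^(−kt) = 96.1 × e^(−0.05776 × 31.9) = 96.1 × e^(−1.843) = 96.1 × 0.1584 ≈ 15.2 µg/L

15.2 µg/L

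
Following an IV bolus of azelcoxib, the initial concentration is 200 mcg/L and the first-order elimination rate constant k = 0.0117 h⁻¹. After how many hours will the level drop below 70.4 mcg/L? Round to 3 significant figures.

C(t) = C₀ e^(−kt)  ⇒  t = ln(C₀/C) / k
t = ln(200/70.4) / 0.01170 = 1.044 / 0.01170 ≈ 89.2 hours

89.2 hours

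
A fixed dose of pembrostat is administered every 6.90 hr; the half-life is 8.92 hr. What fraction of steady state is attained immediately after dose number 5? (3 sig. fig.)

k = ln 2 / 8.92 = 0.07771 hr⁻¹
f_n = 1 − e^(−nkτ) = 1 − e^(−5 × 0.07771 × 6.90) = 1 − e^(−2.681) = 1 − 0.06850 ≈ 0.931

0.931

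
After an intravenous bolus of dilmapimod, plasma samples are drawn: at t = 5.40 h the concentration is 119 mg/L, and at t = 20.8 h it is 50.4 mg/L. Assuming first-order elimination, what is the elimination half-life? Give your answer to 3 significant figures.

12.4 hours

k = ln(C₁/C₂) / (t₂ − t₁) = ln(119/50.4) / (20.8 − 5.40)
  = 0.8591 / 15.40 = 0.05579 h⁻¹
t½ = ln 2 / k = ln 2 / 0.05579 ≈ 12.4 hours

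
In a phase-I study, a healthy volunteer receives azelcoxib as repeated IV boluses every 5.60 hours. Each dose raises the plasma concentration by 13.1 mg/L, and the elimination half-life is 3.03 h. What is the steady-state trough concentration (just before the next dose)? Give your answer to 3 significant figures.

k = ln 2 / 3.03 = 0.2288 h⁻¹
Fraction remaining after one interval: e^(−kτ) = e^(−0.2288 × 5.60) = 0.2777
R = 1 / (1 − 0.2777) = 1.385
Css,max = 13.1 × 1.385 = 18.14 mg/L
Css,min = Css,max × e^(−kτ) = 18.14 × 0.2777 ≈ 5.04 mg/L

5.04 mg/L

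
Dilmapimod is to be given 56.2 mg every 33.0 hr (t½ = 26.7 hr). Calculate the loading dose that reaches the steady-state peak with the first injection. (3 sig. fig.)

97.7 mg

k = ln 2 / 26.7 = 0.02596 hr⁻¹
Accumulation ratio R = 1 / (1 − e^(−kτ)) = 1 / (1 − e^(−0.02596×33.0)) = 1 / (1 − 0.4246) = 1.738
Loading dose = maintenance dose × R = 56.2 × 1.738 ≈ 97.7 mg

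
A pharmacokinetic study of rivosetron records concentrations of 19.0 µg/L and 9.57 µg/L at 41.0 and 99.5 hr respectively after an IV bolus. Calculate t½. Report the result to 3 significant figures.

59.1 hours

k = ln(C₁/C₂) / (t₂ − t₁) = ln(19.0/9.57) / (99.5 − 41.0)
  = 0.6858 / 58.50 = 0.01172 hr⁻¹
t½ = ln 2 / k = ln 2 / 0.01172 ≈ 59.1 hours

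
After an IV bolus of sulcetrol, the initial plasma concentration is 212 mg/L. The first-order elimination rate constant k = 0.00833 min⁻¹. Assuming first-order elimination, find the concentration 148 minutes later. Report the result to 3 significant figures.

C(t) = C₀ e^(−kt) = 212 × e^(−0.008330 × 148) = 212 × e^(−1.233) = 212 × 0.2915 ≈ 61.8 mg/L

61.8 mg/L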